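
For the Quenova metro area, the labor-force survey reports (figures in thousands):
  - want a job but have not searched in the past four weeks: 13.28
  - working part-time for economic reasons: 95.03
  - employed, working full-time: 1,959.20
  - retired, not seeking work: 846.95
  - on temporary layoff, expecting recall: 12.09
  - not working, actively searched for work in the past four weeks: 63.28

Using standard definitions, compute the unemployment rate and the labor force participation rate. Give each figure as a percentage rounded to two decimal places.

Unemployment rate ≈ 3.54%; labor force participation rate ≈ 71.23%.

Employed = 95.03 + 1,959.20 = 2,054.23 thousand (anyone who worked, including part-time for economic reasons, counts as employed).
Unemployed = 12.09 + 63.28 = 75.37 thousand (jobless and actively searching, or on temporary layoff).
Labor force = 2,054.23 + 75.37 = 2,129.60 thousand.
Not in labor force = 13.28 + 846.95 = 860.23 thousand (those not working and not actively searching are outside the labor force — including those who want a job but have given up searching).
Civilian working-age population = 2,129.60 + 860.23 = 2,989.83 thousand.
Unemployment rate = 75.37 / 2,129.60 = 3.54%.
Labor force participation rate = 2,129.60 / 2,989.83 = 71.23%.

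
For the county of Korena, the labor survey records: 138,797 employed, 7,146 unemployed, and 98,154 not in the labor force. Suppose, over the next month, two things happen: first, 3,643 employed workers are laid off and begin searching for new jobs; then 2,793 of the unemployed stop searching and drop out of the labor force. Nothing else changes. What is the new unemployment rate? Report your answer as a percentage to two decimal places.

Initially, labor force = 138,797 + 7,146 = 145,943, so u = 7,146/145,943 = 4.90%.
After the first change, employed falls and unemployed rises by 3,643; labor force unchanged → E = 135,154, U = 10,789, labor force = 145,943.
After the second change, unemployed and labor force both fall by 2,793 → E = 135,154, U = 7,996, labor force = 143,150.
New unemployment rate = 7,996 / 143,150 = 5.59%.

New unemployment rate ≈ 5.59%.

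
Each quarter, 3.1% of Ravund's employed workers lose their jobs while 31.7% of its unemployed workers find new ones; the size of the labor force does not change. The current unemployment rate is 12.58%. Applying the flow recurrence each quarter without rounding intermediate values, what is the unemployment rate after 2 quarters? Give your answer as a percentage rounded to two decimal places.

Unemployment rate after two quarters ≈ 10.47%.

With a fixed labor force, u_{t+1} = u_t + s·(1−u_t) − f·u_t = u_t·(1−s−f) + s.
Here 1−s−f = 0.652 and s = 0.031.
u_1 = 0.125800 × 0.652 + 0.031 = 0.113022.
u_2 = 0.113022 × 0.652 + 0.031 = 0.104690.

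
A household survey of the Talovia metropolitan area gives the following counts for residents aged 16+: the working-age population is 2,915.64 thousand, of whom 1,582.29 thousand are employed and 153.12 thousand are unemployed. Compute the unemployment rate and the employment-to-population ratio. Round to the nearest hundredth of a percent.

Labor force = employed + unemployed = 1,582.29 + 153.12 = 1,735.41 thousand.
Unemployment rate = 153.12 / 1,735.41 = 8.82%.
Employment-population ratio = 1,582.29 / 2,915.64 = 54.27%.

Unemployment rate ≈ 8.82%; employment-population ratio ≈ 54.27%.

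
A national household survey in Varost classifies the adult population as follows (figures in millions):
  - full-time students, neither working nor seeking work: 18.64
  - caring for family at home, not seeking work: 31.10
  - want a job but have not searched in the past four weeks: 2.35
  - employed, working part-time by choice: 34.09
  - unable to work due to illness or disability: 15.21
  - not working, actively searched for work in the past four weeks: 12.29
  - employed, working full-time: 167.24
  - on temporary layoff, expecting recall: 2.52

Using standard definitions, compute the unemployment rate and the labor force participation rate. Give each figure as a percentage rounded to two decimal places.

Unemployment rate ≈ 6.85%; labor force participation rate ≈ 76.26%.

Employed = 34.09 + 167.24 = 201.33 million.
Unemployed = 12.29 + 2.52 = 14.81 million (jobless and actively searching, or on temporary layoff).
Labor force = 201.33 + 14.81 = 216.14 million.
Not in labor force = 18.64 + 31.10 + 2.35 + 15.21 = 67.30 million (those not working and not actively searching are outside the labor force — including those who want a job but have given up searching).
Civilian working-age population = 216.14 + 67.30 = 283.44 million.
Unemployment rate = 14.81 / 216.14 = 6.85%.
Labor force participation rate = 216.14 / 283.44 = 76.26%.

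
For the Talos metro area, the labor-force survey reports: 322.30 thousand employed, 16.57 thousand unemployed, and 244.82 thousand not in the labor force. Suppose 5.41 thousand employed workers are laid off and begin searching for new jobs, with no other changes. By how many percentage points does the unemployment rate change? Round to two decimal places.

The unemployment rate changes by +1.60 percentage points.

Initially, labor force = 322.30 + 16.57 = 338.87 thousand, so u = 16.57/338.87 = 4.89%.
After the change, employed falls and unemployed rises by 5.41; labor force unchanged → E = 316.89, U = 21.98, labor force = 338.87 thousand.
New unemployment rate = 21.98 / 338.87 = 6.49%.
Change = 6.49% − 4.89% = +1.60 percentage points.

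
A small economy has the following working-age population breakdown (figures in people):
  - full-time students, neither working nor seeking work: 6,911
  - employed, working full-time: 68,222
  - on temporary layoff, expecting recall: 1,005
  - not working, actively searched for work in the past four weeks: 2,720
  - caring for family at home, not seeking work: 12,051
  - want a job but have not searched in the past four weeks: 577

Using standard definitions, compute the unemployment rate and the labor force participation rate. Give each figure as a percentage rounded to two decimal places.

Employed = 68,222.
Unemployed = 1,005 + 2,720 = 3,725 (jobless and actively searching, or on temporary layoff).
Labor force = 68,222 + 3,725 = 71,947.
Not in labor force = 6,911 + 12,051 + 577 = 19,539 (those not working and not actively searching are outside the labor force — including those who want a job but have given up searching).
Civilian working-age population = 71,947 + 19,539 = 91,486.
Unemployment rate = 3,725 / 71,947 = 5.18%.
Labor force participation rate = 71,947 / 91,486 = 78.64%.

Unemployment rate ≈ 5.18%; labor force participation rate ≈ 78.64%.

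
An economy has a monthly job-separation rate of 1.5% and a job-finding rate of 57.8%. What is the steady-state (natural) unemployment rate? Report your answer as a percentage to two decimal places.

Steady-state unemployment rate ≈ 2.53%.

At steady state the flows balance: s·E = f·U, so U/(E+U) = s/(s+f).
u* = 1.5 / (1.5 + 57.8) = 1.5 / 59.30 = 2.53%.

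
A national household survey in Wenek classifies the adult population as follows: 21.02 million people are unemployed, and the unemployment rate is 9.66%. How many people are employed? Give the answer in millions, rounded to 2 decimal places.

About 196.58 million are employed.

Labor force = U / u = 21.02 / 0.0966 ≈ 217.60 million.
Employed = labor force − unemployed = 217.60 − 21.02 = 196.58 million.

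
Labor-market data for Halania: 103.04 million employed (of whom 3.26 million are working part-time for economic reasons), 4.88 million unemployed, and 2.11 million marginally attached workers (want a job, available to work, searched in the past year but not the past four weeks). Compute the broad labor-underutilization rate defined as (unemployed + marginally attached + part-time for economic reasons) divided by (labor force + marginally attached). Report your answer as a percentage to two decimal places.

Broad underutilization rate ≈ 9.32%.

Labor force = 103.04 + 4.88 = 107.92 million.
Numerator = 4.88 + 2.11 + 3.26 = 10.25 million.
Denominator = 107.92 + 2.11 = 110.03 million.
Broad rate = 10.25 / 110.03 = 9.32%.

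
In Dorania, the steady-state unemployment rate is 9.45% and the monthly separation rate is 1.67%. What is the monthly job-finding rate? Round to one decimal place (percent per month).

From u* = s/(s+f): f = s·(1−u)/u.
f = 1.67 × (1 − 0.0945) / 0.0945 = 1.5122 / 0.0945 ≈ 16.0% per month.

Job-finding rate ≈ 16.0% per month.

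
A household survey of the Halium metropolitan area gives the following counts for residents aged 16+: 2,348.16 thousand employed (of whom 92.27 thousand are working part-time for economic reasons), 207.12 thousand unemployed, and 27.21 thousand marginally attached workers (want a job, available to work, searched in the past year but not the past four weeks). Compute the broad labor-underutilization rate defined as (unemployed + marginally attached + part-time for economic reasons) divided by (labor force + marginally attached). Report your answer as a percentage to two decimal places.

Broad underutilization rate ≈ 12.65%.

Labor force = 2,348.16 + 207.12 = 2,555.28 thousand.
Numerator = 207.12 + 27.21 + 92.27 = 326.60 thousand.
Denominator = 2,555.28 + 27.21 = 2,582.49 thousand.
Broad rate = 326.60 / 2,582.49 = 12.65%.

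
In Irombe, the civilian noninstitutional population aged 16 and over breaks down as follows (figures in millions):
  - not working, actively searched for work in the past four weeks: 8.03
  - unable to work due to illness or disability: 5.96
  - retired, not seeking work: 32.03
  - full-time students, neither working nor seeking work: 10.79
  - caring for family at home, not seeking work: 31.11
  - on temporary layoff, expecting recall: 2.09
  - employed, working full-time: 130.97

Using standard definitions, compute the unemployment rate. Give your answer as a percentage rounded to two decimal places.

Employed = 130.97 million.
Unemployed = 8.03 + 2.09 = 10.12 million (jobless and actively searching, or on temporary layoff).
Labor force = 130.97 + 10.12 = 141.09 million.
Unemployment rate = 10.12 / 141.09 = 7.17%.

Unemployment rate ≈ 7.17%.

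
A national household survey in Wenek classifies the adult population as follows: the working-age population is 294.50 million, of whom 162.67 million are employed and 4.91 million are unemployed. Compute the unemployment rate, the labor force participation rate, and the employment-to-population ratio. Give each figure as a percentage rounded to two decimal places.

Labor force = employed + unemployed = 162.67 + 4.91 = 167.58 million.
Unemployment rate = 4.91 / 167.58 = 2.93%.
Labor force participation rate = 167.58 / 294.50 = 56.90%.
Employment-population ratio = 162.67 / 294.50 = 55.24%.

Unemployment rate ≈ 2.93%; labor force participation rate ≈ 56.90%; employment-population ratio ≈ 55.24%.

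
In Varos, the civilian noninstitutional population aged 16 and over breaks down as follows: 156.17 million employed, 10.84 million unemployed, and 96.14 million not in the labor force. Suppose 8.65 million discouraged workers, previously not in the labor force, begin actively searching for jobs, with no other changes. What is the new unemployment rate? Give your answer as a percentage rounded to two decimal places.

Initially, labor force = 156.17 + 10.84 = 167.01 million, so u = 10.84/167.01 = 6.49%.
After the change, unemployed and labor force both rise by 8.65 → E = 156.17, U = 19.49, labor force = 175.66 million.
New unemployment rate = 19.49 / 175.66 = 11.10%.

New unemployment rate ≈ 11.10%.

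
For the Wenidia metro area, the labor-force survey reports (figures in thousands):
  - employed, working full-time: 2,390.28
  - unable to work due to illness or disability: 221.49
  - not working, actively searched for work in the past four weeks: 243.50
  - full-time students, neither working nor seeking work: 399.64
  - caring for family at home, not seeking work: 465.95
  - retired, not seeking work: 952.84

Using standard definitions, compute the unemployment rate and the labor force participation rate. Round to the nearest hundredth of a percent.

Employed = 2,390.28 thousand.
Unemployed = 243.50 thousand.
Labor force = 2,390.28 + 243.50 = 2,633.78 thousand.
Not in labor force = 221.49 + 399.64 + 465.95 + 952.84 = 2,039.92 thousand (those not working and not actively searching are outside the labor force).
Civilian working-age population = 2,633.78 + 2,039.92 = 4,673.70 thousand.
Unemployment rate = 243.50 / 2,633.78 = 9.25%.
Labor force participation rate = 2,633.78 / 4,673.70 = 56.35%.

Unemployment rate ≈ 9.25%; labor force participation rate ≈ 56.35%.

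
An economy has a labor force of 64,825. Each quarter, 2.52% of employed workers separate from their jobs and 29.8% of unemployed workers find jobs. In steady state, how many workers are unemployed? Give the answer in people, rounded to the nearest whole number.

Steady-state unemployment rate u* = s/(s+f) = 2.52/(2.52+29.8) = 0.077970.
Unemployed = u* × labor force = 0.077970 × 64,825 ≈ 5,054.

About 5,054 are unemployed in steady state.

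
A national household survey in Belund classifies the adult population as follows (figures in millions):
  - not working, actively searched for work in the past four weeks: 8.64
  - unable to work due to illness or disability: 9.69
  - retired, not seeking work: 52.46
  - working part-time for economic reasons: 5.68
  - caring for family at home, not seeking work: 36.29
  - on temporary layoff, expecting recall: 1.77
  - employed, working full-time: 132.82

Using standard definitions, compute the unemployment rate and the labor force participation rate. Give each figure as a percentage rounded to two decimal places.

Employed = 5.68 + 132.82 = 138.50 million (anyone who worked, including part-time for economic reasons, counts as employed).
Unemployed = 8.64 + 1.77 = 10.41 million (jobless and actively searching, or on temporary layoff).
Labor force = 138.50 + 10.41 = 148.91 million.
Not in labor force = 9.69 + 52.46 + 36.29 = 98.44 million (those not working and not actively searching are outside the labor force).
Civilian working-age population = 148.91 + 98.44 = 247.35 million.
Unemployment rate = 10.41 / 148.91 = 6.99%.
Labor force participation rate = 148.91 / 247.35 = 60.20%.

Unemployment rate ≈ 6.99%; labor force participation rate ≈ 60.20%.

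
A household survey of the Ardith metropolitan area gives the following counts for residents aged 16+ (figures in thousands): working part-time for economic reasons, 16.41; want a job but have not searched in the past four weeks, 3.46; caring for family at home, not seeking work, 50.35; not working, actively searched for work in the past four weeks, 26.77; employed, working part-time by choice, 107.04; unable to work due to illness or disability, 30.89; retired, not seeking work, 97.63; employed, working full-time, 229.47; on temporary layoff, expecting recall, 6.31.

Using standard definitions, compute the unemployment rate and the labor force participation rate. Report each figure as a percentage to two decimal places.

Unemployment rate ≈ 8.57%; labor force participation rate ≈ 67.92%.

Employed = 16.41 + 107.04 + 229.47 = 352.92 thousand (anyone who worked, including part-time for economic reasons, counts as employed).
Unemployed = 26.77 + 6.31 = 33.08 thousand (jobless and actively searching, or on temporary layoff).
Labor force = 352.92 + 33.08 = 386.00 thousand.
Not in labor force = 3.46 + 50.35 + 30.89 + 97.63 = 182.33 thousand (those not working and not actively searching are outside the labor force — including those who want a job but have given up searching).
Civilian working-age population = 386.00 + 182.33 = 568.33 thousand.
Unemployment rate = 33.08 / 386.00 = 8.57%.
Labor force participation rate = 386.00 / 568.33 = 67.92%.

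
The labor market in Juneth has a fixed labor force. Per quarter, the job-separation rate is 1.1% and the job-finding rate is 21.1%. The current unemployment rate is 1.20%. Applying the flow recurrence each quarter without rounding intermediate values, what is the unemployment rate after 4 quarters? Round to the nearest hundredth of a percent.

With a fixed labor force, u_{t+1} = u_t + s·(1−u_t) − f·u_t = u_t·(1−s−f) + s.
Here 1−s−f = 0.778 and s = 0.011.
u_1 = 0.012000 × 0.778 + 0.011 = 0.020336.
u_2 = 0.020336 × 0.778 + 0.011 = 0.026821.
u_3 = 0.026821 × 0.778 + 0.011 = 0.031867.
u_4 = 0.031867 × 0.778 + 0.011 = 0.035793.

Unemployment rate after four quarters ≈ 3.58%.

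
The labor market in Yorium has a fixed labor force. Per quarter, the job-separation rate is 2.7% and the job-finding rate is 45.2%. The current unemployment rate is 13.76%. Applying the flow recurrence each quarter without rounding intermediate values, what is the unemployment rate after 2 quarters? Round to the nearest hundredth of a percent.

With a fixed labor force, u_{t+1} = u_t + s·(1−u_t) − f·u_t = u_t·(1−s−f) + s.
Here 1−s−f = 0.521 and s = 0.027.
u_1 = 0.137600 × 0.521 + 0.027 = 0.098690.
u_2 = 0.098690 × 0.521 + 0.027 = 0.078417.

Unemployment rate after two quarters ≈ 7.84%.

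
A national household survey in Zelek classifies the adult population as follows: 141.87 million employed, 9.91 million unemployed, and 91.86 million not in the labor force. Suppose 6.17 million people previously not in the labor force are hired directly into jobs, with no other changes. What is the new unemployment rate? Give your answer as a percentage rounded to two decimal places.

Initially, labor force = 141.87 + 9.91 = 151.78 million, so u = 9.91/151.78 = 6.53%.
After the change, employed and labor force both rise by 6.17; unemployed unchanged → E = 148.04, U = 9.91, labor force = 157.95 million.
New unemployment rate = 9.91 / 157.95 = 6.27%.

New unemployment rate ≈ 6.27%.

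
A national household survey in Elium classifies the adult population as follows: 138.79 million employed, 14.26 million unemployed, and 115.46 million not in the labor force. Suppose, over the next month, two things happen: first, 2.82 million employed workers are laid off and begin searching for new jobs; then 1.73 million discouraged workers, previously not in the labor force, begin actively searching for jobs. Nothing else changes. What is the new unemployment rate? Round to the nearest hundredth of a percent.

Initially, labor force = 138.79 + 14.26 = 153.05 million, so u = 14.26/153.05 = 9.32%.
After the first change, employed falls and unemployed rises by 2.82; labor force unchanged → E = 135.97, U = 17.08, labor force = 153.05 million.
After the second change, unemployed and labor force both rise by 1.73 → E = 135.97, U = 18.81, labor force = 154.78 million.
New unemployment rate = 18.81 / 154.78 = 12.15%.

New unemployment rate ≈ 12.15%.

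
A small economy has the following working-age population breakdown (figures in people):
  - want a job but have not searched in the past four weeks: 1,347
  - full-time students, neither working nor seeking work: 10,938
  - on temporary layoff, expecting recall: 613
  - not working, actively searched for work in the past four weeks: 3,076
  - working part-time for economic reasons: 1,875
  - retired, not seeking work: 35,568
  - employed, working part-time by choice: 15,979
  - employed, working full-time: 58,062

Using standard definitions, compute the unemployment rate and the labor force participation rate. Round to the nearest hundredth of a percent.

Unemployment rate ≈ 4.63%; labor force participation rate ≈ 62.46%.

Employed = 1,875 + 15,979 + 58,062 = 75,916 (anyone who worked, including part-time for economic reasons, counts as employed).
Unemployed = 613 + 3,076 = 3,689 (jobless and actively searching, or on temporary layoff).
Labor force = 75,916 + 3,689 = 79,605.
Not in labor force = 1,347 + 10,938 + 35,568 = 47,853 (those not working and not actively searching are outside the labor force — including those who want a job but have given up searching).
Civilian working-age population = 79,605 + 47,853 = 127,458.
Unemployment rate = 3,689 / 79,605 = 4.63%.
Labor force participation rate = 79,605 / 127,458 = 62.46%.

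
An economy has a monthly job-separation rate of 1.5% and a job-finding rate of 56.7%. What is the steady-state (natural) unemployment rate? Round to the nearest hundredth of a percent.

Steady-state unemployment rate ≈ 2.58%.

At steady state the flows balance: s·E = f·U, so U/(E+U) = s/(s+f).
u* = 1.5 / (1.5 + 56.7) = 1.5 / 58.20 = 2.58%.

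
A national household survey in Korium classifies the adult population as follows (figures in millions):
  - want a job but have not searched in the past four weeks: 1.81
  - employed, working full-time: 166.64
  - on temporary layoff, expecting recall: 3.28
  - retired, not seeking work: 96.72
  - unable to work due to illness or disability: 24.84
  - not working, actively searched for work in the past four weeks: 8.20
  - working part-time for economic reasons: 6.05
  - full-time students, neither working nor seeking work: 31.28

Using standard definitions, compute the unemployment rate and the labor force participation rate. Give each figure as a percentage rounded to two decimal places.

Employed = 166.64 + 6.05 = 172.69 million (anyone who worked, including part-time for economic reasons, counts as employed).
Unemployed = 3.28 + 8.20 = 11.48 million (jobless and actively searching, or on temporary layoff).
Labor force = 172.69 + 11.48 = 184.17 million.
Not in labor force = 1.81 + 96.72 + 24.84 + 31.28 = 154.65 million (those not working and not actively searching are outside the labor force — including those who want a job but have given up searching).
Civilian working-age population = 184.17 + 154.65 = 338.82 million.
Unemployment rate = 11.48 / 184.17 = 6.23%.
Labor force participation rate = 184.17 / 338.82 = 54.36%.

Unemployment rate ≈ 6.23%; labor force participation rate ≈ 54.36%.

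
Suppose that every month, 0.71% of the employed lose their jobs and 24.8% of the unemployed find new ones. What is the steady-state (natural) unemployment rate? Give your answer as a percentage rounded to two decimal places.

At steady state the flows balance: s·E = f·U, so U/(E+U) = s/(s+f).
u* = 0.71 / (0.71 + 24.8) = 0.71 / 25.51 = 2.78%.

Steady-state unemployment rate ≈ 2.78%.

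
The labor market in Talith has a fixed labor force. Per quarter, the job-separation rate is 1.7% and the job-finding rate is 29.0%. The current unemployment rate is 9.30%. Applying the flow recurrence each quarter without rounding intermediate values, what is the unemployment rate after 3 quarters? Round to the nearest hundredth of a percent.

With a fixed labor force, u_{t+1} = u_t + s·(1−u_t) − f·u_t = u_t·(1−s−f) + s.
Here 1−s−f = 0.693 and s = 0.017.
u_1 = 0.093000 × 0.693 + 0.017 = 0.081449.
u_2 = 0.081449 × 0.693 + 0.017 = 0.073444.
u_3 = 0.073444 × 0.693 + 0.017 = 0.067897.

Unemployment rate after three quarters ≈ 6.79%.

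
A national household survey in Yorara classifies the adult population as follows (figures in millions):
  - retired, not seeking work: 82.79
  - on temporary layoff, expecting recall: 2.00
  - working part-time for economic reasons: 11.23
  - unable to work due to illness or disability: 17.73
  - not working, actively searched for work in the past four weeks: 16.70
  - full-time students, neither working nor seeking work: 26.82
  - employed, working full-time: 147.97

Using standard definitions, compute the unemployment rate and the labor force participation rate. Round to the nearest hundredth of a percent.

Unemployment rate ≈ 10.51%; labor force participation rate ≈ 58.28%.

Employed = 11.23 + 147.97 = 159.20 million (anyone who worked, including part-time for economic reasons, counts as employed).
Unemployed = 2.00 + 16.70 = 18.70 million (jobless and actively searching, or on temporary layoff).
Labor force = 159.20 + 18.70 = 177.90 million.
Not in labor force = 82.79 + 17.73 + 26.82 = 127.34 million (those not working and not actively searching are outside the labor force).
Civilian working-age population = 177.90 + 127.34 = 305.24 million.
Unemployment rate = 18.70 / 177.90 = 10.51%.
Labor force participation rate = 177.90 / 305.24 = 58.28%.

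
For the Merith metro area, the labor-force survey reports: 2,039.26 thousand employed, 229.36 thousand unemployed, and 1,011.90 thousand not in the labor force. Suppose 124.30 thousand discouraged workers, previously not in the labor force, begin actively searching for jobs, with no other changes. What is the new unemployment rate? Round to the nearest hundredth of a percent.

New unemployment rate ≈ 14.78%.

Initially, labor force = 2,039.26 + 229.36 = 2,268.62 thousand, so u = 229.36/2,268.62 = 10.11%.
After the change, unemployed and labor force both rise by 124.30 → E = 2,039.26, U = 353.66, labor force = 2,392.92 thousand.
New unemployment rate = 353.66 / 2,392.92 = 14.78%.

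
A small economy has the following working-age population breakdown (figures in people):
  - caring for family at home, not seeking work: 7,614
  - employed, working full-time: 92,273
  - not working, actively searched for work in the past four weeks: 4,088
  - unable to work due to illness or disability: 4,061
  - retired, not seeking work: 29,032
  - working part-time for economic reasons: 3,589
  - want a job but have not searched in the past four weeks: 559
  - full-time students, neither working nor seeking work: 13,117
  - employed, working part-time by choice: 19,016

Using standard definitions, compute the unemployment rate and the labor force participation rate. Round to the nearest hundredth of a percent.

Employed = 92,273 + 3,589 + 19,016 = 114,878 (anyone who worked, including part-time for economic reasons, counts as employed).
Unemployed = 4,088.
Labor force = 114,878 + 4,088 = 118,966.
Not in labor force = 7,614 + 4,061 + 29,032 + 559 + 13,117 = 54,383 (those not working and not actively searching are outside the labor force — including those who want a job but have given up searching).
Civilian working-age population = 118,966 + 54,383 = 173,349.
Unemployment rate = 4,088 / 118,966 = 3.44%.
Labor force participation rate = 118,966 / 173,349 = 68.63%.

Unemployment rate ≈ 3.44%; labor force participation rate ≈ 68.63%.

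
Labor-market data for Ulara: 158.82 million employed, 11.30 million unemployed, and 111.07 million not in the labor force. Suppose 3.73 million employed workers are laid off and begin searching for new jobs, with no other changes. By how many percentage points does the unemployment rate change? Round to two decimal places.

The unemployment rate changes by +2.19 percentage points.

Initially, labor force = 158.82 + 11.30 = 170.12 million, so u = 11.30/170.12 = 6.64%.
After the change, employed falls and unemployed rises by 3.73; labor force unchanged → E = 155.09, U = 15.03, labor force = 170.12 million.
New unemployment rate = 15.03 / 170.12 = 8.83%.
Change = 8.83% − 6.64% = +2.19 percentage points.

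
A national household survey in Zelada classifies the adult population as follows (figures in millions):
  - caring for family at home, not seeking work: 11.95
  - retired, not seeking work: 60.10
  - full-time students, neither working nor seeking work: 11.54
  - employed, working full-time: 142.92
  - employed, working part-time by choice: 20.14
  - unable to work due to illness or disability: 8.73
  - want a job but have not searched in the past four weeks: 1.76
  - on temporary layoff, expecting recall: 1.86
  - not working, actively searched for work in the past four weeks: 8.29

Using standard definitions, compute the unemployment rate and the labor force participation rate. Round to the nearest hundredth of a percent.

Employed = 142.92 + 20.14 = 163.06 million.
Unemployed = 1.86 + 8.29 = 10.15 million (jobless and actively searching, or on temporary layoff).
Labor force = 163.06 + 10.15 = 173.21 million.
Not in labor force = 11.95 + 60.10 + 11.54 + 8.73 + 1.76 = 94.08 million (those not working and not actively searching are outside the labor force — including those who want a job but have given up searching).
Civilian working-age population = 173.21 + 94.08 = 267.29 million.
Unemployment rate = 10.15 / 173.21 = 5.86%.
Labor force participation rate = 173.21 / 267.29 = 64.80%.

Unemployment rate ≈ 5.86%; labor force participation rate ≈ 64.80%.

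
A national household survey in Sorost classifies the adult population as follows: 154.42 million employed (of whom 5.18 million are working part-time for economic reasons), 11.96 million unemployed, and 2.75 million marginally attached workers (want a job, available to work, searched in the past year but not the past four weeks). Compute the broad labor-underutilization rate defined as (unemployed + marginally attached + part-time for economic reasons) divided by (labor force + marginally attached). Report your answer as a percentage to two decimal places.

Broad underutilization rate ≈ 11.76%.

Labor force = 154.42 + 11.96 = 166.38 million.
Numerator = 11.96 + 2.75 + 5.18 = 19.89 million.
Denominator = 166.38 + 2.75 = 169.13 million.
Broad rate = 19.89 / 169.13 = 11.76%.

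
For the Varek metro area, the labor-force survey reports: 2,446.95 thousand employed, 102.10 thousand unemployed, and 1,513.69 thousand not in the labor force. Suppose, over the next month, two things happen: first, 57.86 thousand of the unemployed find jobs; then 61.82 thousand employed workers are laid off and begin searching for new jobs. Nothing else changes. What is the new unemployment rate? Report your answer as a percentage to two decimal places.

New unemployment rate ≈ 4.16%.

Initially, labor force = 2,446.95 + 102.10 = 2,549.05 thousand, so u = 102.10/2,549.05 = 4.01%.
After the first change, unemployed falls and employed rises by 57.86; labor force unchanged → E = 2,504.81, U = 44.24, labor force = 2,549.05 thousand.
After the second change, employed falls and unemployed rises by 61.82; labor force unchanged → E = 2,442.99, U = 106.06, labor force = 2,549.05 thousand.
New unemployment rate = 106.06 / 2,549.05 = 4.16%.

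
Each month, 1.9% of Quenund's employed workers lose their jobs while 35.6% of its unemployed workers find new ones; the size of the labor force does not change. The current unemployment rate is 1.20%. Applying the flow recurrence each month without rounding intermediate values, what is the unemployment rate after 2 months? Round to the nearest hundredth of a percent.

Unemployment rate after two months ≈ 3.56%.

With a fixed labor force, u_{t+1} = u_t + s·(1−u_t) − f·u_t = u_t·(1−s−f) + s.
Here 1−s−f = 0.625 and s = 0.019.
u_1 = 0.012000 × 0.625 + 0.019 = 0.026500.
u_2 = 0.026500 × 0.625 + 0.019 = 0.035562.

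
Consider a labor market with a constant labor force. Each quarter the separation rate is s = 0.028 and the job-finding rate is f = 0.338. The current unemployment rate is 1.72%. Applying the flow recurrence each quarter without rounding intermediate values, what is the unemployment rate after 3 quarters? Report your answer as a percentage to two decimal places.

Unemployment rate after three quarters ≈ 6.14%.

With a fixed labor force, u_{t+1} = u_t + s·(1−u_t) − f·u_t = u_t·(1−s−f) + s.
Here 1−s−f = 0.634 and s = 0.028.
u_1 = 0.017200 × 0.634 + 0.028 = 0.038905.
u_2 = 0.038905 × 0.634 + 0.028 = 0.052666.
u_3 = 0.052666 × 0.634 + 0.028 = 0.061390.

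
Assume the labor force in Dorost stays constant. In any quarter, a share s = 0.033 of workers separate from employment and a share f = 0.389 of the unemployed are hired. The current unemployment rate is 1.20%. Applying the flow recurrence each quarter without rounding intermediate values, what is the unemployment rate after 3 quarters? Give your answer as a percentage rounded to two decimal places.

With a fixed labor force, u_{t+1} = u_t + s·(1−u_t) − f·u_t = u_t·(1−s−f) + s.
Here 1−s−f = 0.578 and s = 0.033.
u_1 = 0.012000 × 0.578 + 0.033 = 0.039936.
u_2 = 0.039936 × 0.578 + 0.033 = 0.056083.
u_3 = 0.056083 × 0.578 + 0.033 = 0.065416.

Unemployment rate after three quarters ≈ 6.54%.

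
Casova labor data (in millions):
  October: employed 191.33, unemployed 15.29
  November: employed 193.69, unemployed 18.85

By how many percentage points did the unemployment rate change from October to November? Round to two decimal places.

The unemployment rate changed by +1.47 percentage points.

October: labor force = 191.33 + 15.29 = 206.62; u = 15.29/206.62 = 7.40%.
November: labor force = 193.69 + 18.85 = 212.54; u = 18.85/212.54 = 8.87%.
Change = 8.87% − 7.40% = +1.47 pp.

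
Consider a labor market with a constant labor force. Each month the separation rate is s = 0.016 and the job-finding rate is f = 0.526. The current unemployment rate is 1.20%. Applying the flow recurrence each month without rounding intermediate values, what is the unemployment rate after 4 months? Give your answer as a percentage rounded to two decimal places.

Unemployment rate after four months ≈ 2.87%.

With a fixed labor force, u_{t+1} = u_t + s·(1−u_t) − f·u_t = u_t·(1−s−f) + s.
Here 1−s−f = 0.458 and s = 0.016.
u_1 = 0.012000 × 0.458 + 0.016 = 0.021496.
u_2 = 0.021496 × 0.458 + 0.016 = 0.025845.
u_3 = 0.025845 × 0.458 + 0.016 = 0.027837.
u_4 = 0.027837 × 0.458 + 0.016 = 0.028749.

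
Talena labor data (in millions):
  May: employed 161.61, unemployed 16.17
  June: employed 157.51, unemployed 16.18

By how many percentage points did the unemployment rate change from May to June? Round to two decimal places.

The unemployment rate changed by +0.22 percentage points.

May: labor force = 161.61 + 16.17 = 177.78; u = 16.17/177.78 = 9.10%.
June: labor force = 157.51 + 16.18 = 173.69; u = 16.18/173.69 = 9.32%.
Change = 9.32% − 9.10% = +0.22 pp.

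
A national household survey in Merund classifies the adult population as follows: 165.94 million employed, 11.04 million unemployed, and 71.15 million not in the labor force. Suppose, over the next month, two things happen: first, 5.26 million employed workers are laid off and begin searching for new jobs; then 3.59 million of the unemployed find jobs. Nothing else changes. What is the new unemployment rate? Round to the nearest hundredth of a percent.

Initially, labor force = 165.94 + 11.04 = 176.98 million, so u = 11.04/176.98 = 6.24%.
After the first change, employed falls and unemployed rises by 5.26; labor force unchanged → E = 160.68, U = 16.30, labor force = 176.98 million.
After the second change, unemployed falls and employed rises by 3.59; labor force unchanged → E = 164.27, U = 12.71, labor force = 176.98 million.
New unemployment rate = 12.71 / 176.98 = 7.18%.

New unemployment rate ≈ 7.18%.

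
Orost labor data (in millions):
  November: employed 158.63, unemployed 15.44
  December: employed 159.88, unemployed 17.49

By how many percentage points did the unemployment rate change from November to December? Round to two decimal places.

The unemployment rate changed by +0.99 percentage points.

November: labor force = 158.63 + 15.44 = 174.07; u = 15.44/174.07 = 8.87%.
December: labor force = 159.88 + 17.49 = 177.37; u = 17.49/177.37 = 9.86%.
Change = 9.86% − 8.87% = +0.99 pp.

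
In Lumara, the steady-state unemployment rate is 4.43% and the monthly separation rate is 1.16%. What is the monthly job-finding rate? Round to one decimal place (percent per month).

Job-finding rate ≈ 25.0% per month.

From u* = s/(s+f): f = s·(1−u)/u.
f = 1.16 × (1 − 0.0443) / 0.0443 = 1.1086 / 0.0443 ≈ 25.0% per month.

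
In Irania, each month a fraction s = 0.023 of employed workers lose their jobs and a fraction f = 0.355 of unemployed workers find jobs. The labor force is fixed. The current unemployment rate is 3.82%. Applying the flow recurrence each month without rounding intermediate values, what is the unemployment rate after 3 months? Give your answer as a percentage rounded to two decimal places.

With a fixed labor force, u_{t+1} = u_t + s·(1−u_t) − f·u_t = u_t·(1−s−f) + s.
Here 1−s−f = 0.622 and s = 0.023.
u_1 = 0.038200 × 0.622 + 0.023 = 0.046760.
u_2 = 0.046760 × 0.622 + 0.023 = 0.052085.
u_3 = 0.052085 × 0.622 + 0.023 = 0.055397.

Unemployment rate after three months ≈ 5.54%.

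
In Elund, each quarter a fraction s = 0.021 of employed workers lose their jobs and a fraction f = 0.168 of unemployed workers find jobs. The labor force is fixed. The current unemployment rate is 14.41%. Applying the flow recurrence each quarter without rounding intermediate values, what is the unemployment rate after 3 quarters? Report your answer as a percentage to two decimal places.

With a fixed labor force, u_{t+1} = u_t + s·(1−u_t) − f·u_t = u_t·(1−s−f) + s.
Here 1−s−f = 0.811 and s = 0.021.
u_1 = 0.144100 × 0.811 + 0.021 = 0.137865.
u_2 = 0.137865 × 0.811 + 0.021 = 0.132809.
u_3 = 0.132809 × 0.811 + 0.021 = 0.128708.

Unemployment rate after three quarters ≈ 12.87%.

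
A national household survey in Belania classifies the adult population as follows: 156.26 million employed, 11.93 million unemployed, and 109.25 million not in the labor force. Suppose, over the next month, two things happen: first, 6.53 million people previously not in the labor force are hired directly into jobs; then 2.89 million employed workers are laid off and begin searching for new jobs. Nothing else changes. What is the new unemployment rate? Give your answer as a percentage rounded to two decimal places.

New unemployment rate ≈ 8.48%.

Initially, labor force = 156.26 + 11.93 = 168.19 million, so u = 11.93/168.19 = 7.09%.
After the first change, employed and labor force both rise by 6.53; unemployed unchanged → E = 162.79, U = 11.93, labor force = 174.72 million.
After the second change, employed falls and unemployed rises by 2.89; labor force unchanged → E = 159.90, U = 14.82, labor force = 174.72 million.
New unemployment rate = 14.82 / 174.72 = 8.48%.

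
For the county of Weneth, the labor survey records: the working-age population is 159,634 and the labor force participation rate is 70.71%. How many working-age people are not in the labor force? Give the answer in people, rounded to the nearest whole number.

About 46,757 are not in the labor force.

Share not in the labor force = 1 − 0.7071 = 0.2929.
Not in labor force = 0.2929 × 159,634 ≈ 46,757.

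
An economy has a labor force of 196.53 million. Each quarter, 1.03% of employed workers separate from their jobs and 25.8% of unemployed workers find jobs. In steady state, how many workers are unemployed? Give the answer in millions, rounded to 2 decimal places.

Steady-state unemployment rate u* = s/(s+f) = 1.03/(1.03+25.8) = 0.038390.
Unemployed = u* × labor force = 0.038390 × 196.53 ≈ 7.54 million.

About 7.54 million are unemployed in steady state.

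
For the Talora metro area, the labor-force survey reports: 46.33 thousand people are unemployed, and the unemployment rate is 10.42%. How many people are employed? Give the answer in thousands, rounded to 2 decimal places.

About 398.30 thousand are employed.

Labor force = U / u = 46.33 / 0.1042 ≈ 444.63 thousand.
Employed = labor force − unemployed = 444.63 − 46.33 = 398.30 thousand.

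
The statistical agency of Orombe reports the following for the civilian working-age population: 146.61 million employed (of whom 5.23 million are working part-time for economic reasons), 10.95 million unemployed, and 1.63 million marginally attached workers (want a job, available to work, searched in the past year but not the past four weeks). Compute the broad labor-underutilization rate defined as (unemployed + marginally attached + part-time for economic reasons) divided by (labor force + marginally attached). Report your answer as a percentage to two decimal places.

Labor force = 146.61 + 10.95 = 157.56 million.
Numerator = 10.95 + 1.63 + 5.23 = 17.81 million.
Denominator = 157.56 + 1.63 = 159.19 million.
Broad rate = 17.81 / 159.19 = 11.19%.

Broad underutilization rate ≈ 11.19%.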